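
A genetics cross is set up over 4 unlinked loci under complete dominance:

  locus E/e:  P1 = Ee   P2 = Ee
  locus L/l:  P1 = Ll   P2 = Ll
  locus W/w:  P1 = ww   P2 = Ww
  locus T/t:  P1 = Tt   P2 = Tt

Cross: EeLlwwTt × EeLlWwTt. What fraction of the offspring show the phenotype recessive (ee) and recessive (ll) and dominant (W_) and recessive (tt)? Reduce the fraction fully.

P(ee ll W_ tt) = 1/128

EeLlwwTt gametes: ELwT×2, ELwt×2, ElwT×2, Elwt×2, eLwT×2, eLwt×2, elwT×2, elwt×2
EeLlWwTt gametes: ELWT×1, ELWt×1, ELwT×1, ELwt×1, ElWT×1, ElWt×1, ElwT×1, Elwt×1, eLWT×1, eLWt×1, eLwT×1, eLwt×1, elWT×1, elWt×1, elwT×1, elwt×1
EeLlwwTt×EeLlWwTt grid (16·16=256): EELLWwTT=2 EELLWwTt=4 EELLWwtt=2 EELLwwTT=2 EELLwwTt=4 EELLwwtt=2 EELlWwTT=4 EELlWwTt=8 EELlWwtt=4 EELlwwTT=4 EELlwwTt=8 EELlwwtt=4 EEllWwTT=2 EEllWwTt=4 EEllWwtt=2 EEllwwTT=2 EEllwwTt=4 EEllwwtt=2 EeLLWwTT=4 EeLLWwTt=8 EeLLWwtt=4 EeLLwwTT=4 EeLLwwTt=8 EeLLwwtt=4 EeLlWwTT=8 EeLlWwTt=16 EeLlWwtt=8 EeLlwwTT=8 EeLlwwTt=16 EeLlwwtt=8 EellWwTT=4 EellWwTt=8 EellWwtt=4 EellwwTT=4 EellwwTt=8 Eellwwtt=4 eeLLWwTT=2 eeLLWwTt=4 eeLLWwtt=2 eeLLwwTT=2 eeLLwwTt=4 eeLLwwtt=2 eeLlWwTT=4 eeLlWwTt=8 eeLlWwtt=4 eeLlwwTT=4 eeLlwwTt=8 eeLlwwtt=4 eellWwTT=2 eellWwTt=4 eellWwtt=2 eellwwTT=2 eellwwTt=4 eellwwtt=2
ee ll W_ tt hits 2/256; gcd=2; 2÷2/256÷2 = 1/128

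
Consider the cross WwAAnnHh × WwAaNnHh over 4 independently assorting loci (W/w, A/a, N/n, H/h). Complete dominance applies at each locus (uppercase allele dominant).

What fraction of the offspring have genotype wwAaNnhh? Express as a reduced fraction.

WwAAnnHh gametes: WAnH×4, WAnh×4, wAnH×4, wAnh×4
WwAaNnHh gametes: WANH×1, WANh×1, WAnH×1, WAnh×1, WaNH×1, WaNh×1, WanH×1, Wanh×1, wANH×1, wANh×1, wAnH×1, wAnh×1, waNH×1, waNh×1, wanH×1, wanh×1
WwAAnnHh×WwAaNnHh grid (16·16=256): WWAANnHH=4 WWAANnHh=8 WWAANnhh=4 WWAAnnHH=4 WWAAnnHh=8 WWAAnnhh=4 WWAaNnHH=4 WWAaNnHh=8 WWAaNnhh=4 WWAannHH=4 WWAannHh=8 WWAannhh=4 WwAANnHH=8 WwAANnHh=16 WwAANnhh=8 WwAAnnHH=8 WwAAnnHh=16 WwAAnnhh=8 WwAaNnHH=8 WwAaNnHh=16 WwAaNnhh=8 WwAannHH=8 WwAannHh=16 WwAannhh=8 wwAANnHH=4 wwAANnHh=8 wwAANnhh=4 wwAAnnHH=4 wwAAnnHh=8 wwAAnnhh=4 wwAaNnHH=4 wwAaNnHh=8 wwAaNnhh=4 wwAannHH=4 wwAannHh=8 wwAannhh=4
wwAaNnhh hits 4/256; gcd=4; 4÷4/256÷4 = 1/64

P(wwAaNnhh) = 1/64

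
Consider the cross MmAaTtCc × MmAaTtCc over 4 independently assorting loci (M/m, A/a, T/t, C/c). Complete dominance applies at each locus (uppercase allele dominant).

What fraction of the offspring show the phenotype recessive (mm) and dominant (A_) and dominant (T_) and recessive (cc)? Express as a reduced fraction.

MmAaTtCc gametes: MATC×1, MATc×1, MAtC×1, MAtc×1, MaTC×1, MaTc×1, MatC×1, Matc×1, mATC×1, mATc×1, mAtC×1, mAtc×1, maTC×1, maTc×1, matC×1, matc×1
MmAaTtCc gametes: MATC×1, MATc×1, MAtC×1, MAtc×1, MaTC×1, MaTc×1, MatC×1, Matc×1, mATC×1, mATc×1, mAtC×1, mAtc×1, maTC×1, maTc×1, matC×1, matc×1
MmAaTtCc×MmAaTtCc grid (16·16=256): MMAATTCC=1 MMAATTCc=2 MMAATTcc=1 MMAATtCC=2 MMAATtCc=4 MMAATtcc=2 MMAAttCC=1 MMAAttCc=2 MMAAttcc=1 MMAaTTCC=2 MMAaTTCc=4 MMAaTTcc=2 MMAaTtCC=4 MMAaTtCc=8 MMAaTtcc=4 MMAattCC=2 MMAattCc=4 MMAattcc=2 MMaaTTCC=1 MMaaTTCc=2 MMaaTTcc=1 MMaaTtCC=2 MMaaTtCc=4 MMaaTtcc=2 MMaattCC=1 MMaattCc=2 MMaattcc=1 MmAATTCC=2 MmAATTCc=4 MmAATTcc=2 MmAATtCC=4 MmAATtCc=8 MmAATtcc=4 MmAAttCC=2 MmAAttCc=4 MmAAttcc=2 MmAaTTCC=4 MmAaTTCc=8 MmAaTTcc=4 MmAaTtCC=8 MmAaTtCc=16 MmAaTtcc=8 MmAattCC=4 MmAattCc=8 MmAattcc=4 MmaaTTCC=2 MmaaTTCc=4 MmaaTTcc=2 MmaaTtCC=4 MmaaTtCc=8 MmaaTtcc=4 MmaattCC=2 MmaattCc=4 Mmaattcc=2 mmAATTCC=1 mmAATTCc=2 mmAATTcc=1 mmAATtCC=2 mmAATtCc=4 mmAATtcc=2 mmAAttCC=1 mmAAttCc=2 mmAAttcc=1 mmAaTTCC=2 mmAaTTCc=4 mmAaTTcc=2 mmAaTtCC=4 mmAaTtCc=8 mmAaTtcc=4 mmAattCC=2 mmAattCc=4 mmAattcc=2 mmaaTTCC=1 mmaaTTCc=2 mmaaTTcc=1 mmaaTtCC=2 mmaaTtCc=4 mmaaTtcc=2 mmaattCC=1 mmaattCc=2 mmaattcc=1
mm A_ T_ cc hits 9/256; gcd=1; 9÷1/256÷1 = 9/256

P(mm A_ T_ cc) = 9/256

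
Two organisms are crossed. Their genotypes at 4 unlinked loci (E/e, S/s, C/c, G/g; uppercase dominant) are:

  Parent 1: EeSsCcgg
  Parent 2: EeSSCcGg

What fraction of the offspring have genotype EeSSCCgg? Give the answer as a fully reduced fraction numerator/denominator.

EeSsCcgg gametes: ESCg×2, EScg×2, EsCg×2, Escg×2, eSCg×2, eScg×2, esCg×2, escg×2
EeSSCcGg gametes: ESCG×2, ESCg×2, EScG×2, EScg×2, eSCG×2, eSCg×2, eScG×2, eScg×2
EeSsCcgg×EeSSCcGg grid (16·16=256): EESSCCGg=4 EESSCCgg=4 EESSCcGg=8 EESSCcgg=8 EESSccGg=4 EESSccgg=4 EESsCCGg=4 EESsCCgg=4 EESsCcGg=8 EESsCcgg=8 EESsccGg=4 EESsccgg=4 EeSSCCGg=8 EeSSCCgg=8 EeSSCcGg=16 EeSSCcgg=16 EeSSccGg=8 EeSSccgg=8 EeSsCCGg=8 EeSsCCgg=8 EeSsCcGg=16 EeSsCcgg=16 EeSsccGg=8 EeSsccgg=8 eeSSCCGg=4 eeSSCCgg=4 eeSSCcGg=8 eeSSCcgg=8 eeSSccGg=4 eeSSccgg=4 eeSsCCGg=4 eeSsCCgg=4 eeSsCcGg=8 eeSsCcgg=8 eeSsccGg=4 eeSsccgg=4
EeSSCCgg hits 8/256; gcd=8; 8÷8/256÷8 = 1/32

P(EeSSCCgg) = 1/32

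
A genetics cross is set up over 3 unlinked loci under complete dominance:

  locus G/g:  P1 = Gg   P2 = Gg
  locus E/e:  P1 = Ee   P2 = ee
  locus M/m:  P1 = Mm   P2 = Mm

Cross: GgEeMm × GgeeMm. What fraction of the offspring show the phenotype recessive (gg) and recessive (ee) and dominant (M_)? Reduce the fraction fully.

P(gg ee M_) = 3/32

GgEeMm gametes: GEM×1, GEm×1, GeM×1, Gem×1, gEM×1, gEm×1, geM×1, gem×1
GgeeMm gametes: GeM×2, Gem×2, geM×2, gem×2
GgEeMm×GgeeMm grid (8·8=64): GGEeMM=2 GGEeMm=4 GGEemm=2 GGeeMM=2 GGeeMm=4 GGeemm=2 GgEeMM=4 GgEeMm=8 GgEemm=4 GgeeMM=4 GgeeMm=8 Ggeemm=4 ggEeMM=2 ggEeMm=4 ggEemm=2 ggeeMM=2 ggeeMm=4 ggeemm=2
gg ee M_ hits 6/64; gcd=2; 6÷2/64÷2 = 3/32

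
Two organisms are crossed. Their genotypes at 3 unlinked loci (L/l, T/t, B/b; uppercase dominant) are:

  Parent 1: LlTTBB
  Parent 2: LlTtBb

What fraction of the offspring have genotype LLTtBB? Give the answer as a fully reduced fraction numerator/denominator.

P(LLTtBB) = 1/16

LlTTBB gametes: LTB×4, lTB×4
LlTtBb gametes: LTB×1, LTb×1, LtB×1, Ltb×1, lTB×1, lTb×1, ltB×1, ltb×1
LlTTBB×LlTtBb grid (8·8=64): LLTTBB=4 LLTTBb=4 LLTtBB=4 LLTtBb=4 LlTTBB=8 LlTTBb=8 LlTtBB=8 LlTtBb=8 llTTBB=4 llTTBb=4 llTtBB=4 llTtBb=4
LLTtBB hits 4/64; gcd=4; 4÷4/64÷4 = 1/16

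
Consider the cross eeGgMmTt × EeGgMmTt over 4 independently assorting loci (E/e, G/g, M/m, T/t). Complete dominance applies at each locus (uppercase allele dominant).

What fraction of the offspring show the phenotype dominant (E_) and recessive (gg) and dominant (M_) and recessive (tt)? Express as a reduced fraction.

eeGgMmTt gametes: eGMT×2, eGMt×2, eGmT×2, eGmt×2, egMT×2, egMt×2, egmT×2, egmt×2
EeGgMmTt gametes: EGMT×1, EGMt×1, EGmT×1, EGmt×1, EgMT×1, EgMt×1, EgmT×1, Egmt×1, eGMT×1, eGMt×1, eGmT×1, eGmt×1, egMT×1, egMt×1, egmT×1, egmt×1
eeGgMmTt×EeGgMmTt grid (16·16=256): EeGGMMTT=2 EeGGMMTt=4 EeGGMMtt=2 EeGGMmTT=4 EeGGMmTt=8 EeGGMmtt=4 EeGGmmTT=2 EeGGmmTt=4 EeGGmmtt=2 EeGgMMTT=4 EeGgMMTt=8 EeGgMMtt=4 EeGgMmTT=8 EeGgMmTt=16 EeGgMmtt=8 EeGgmmTT=4 EeGgmmTt=8 EeGgmmtt=4 EeggMMTT=2 EeggMMTt=4 EeggMMtt=2 EeggMmTT=4 EeggMmTt=8 EeggMmtt=4 EeggmmTT=2 EeggmmTt=4 Eeggmmtt=2 eeGGMMTT=2 eeGGMMTt=4 eeGGMMtt=2 eeGGMmTT=4 eeGGMmTt=8 eeGGMmtt=4 eeGGmmTT=2 eeGGmmTt=4 eeGGmmtt=2 eeGgMMTT=4 eeGgMMTt=8 eeGgMMtt=4 eeGgMmTT=8 eeGgMmTt=16 eeGgMmtt=8 eeGgmmTT=4 eeGgmmTt=8 eeGgmmtt=4 eeggMMTT=2 eeggMMTt=4 eeggMMtt=2 eeggMmTT=4 eeggMmTt=8 eeggMmtt=4 eeggmmTT=2 eeggmmTt=4 eeggmmtt=2
E_ gg M_ tt hits 6/256; gcd=2; 6÷2/256÷2 = 3/128

P(E_ gg M_ tt) = 3/128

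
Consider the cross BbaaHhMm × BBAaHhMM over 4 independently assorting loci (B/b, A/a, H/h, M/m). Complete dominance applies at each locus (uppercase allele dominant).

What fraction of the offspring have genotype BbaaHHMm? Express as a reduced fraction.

BbaaHhMm gametes: BaHM×2, BaHm×2, BahM×2, Bahm×2, baHM×2, baHm×2, bahM×2, bahm×2
BBAaHhMM gametes: BAHM×4, BAhM×4, BaHM×4, BahM×4
BbaaHhMm×BBAaHhMM grid (16·16=256): BBAaHHMM=8 BBAaHHMm=8 BBAaHhMM=16 BBAaHhMm=16 BBAahhMM=8 BBAahhMm=8 BBaaHHMM=8 BBaaHHMm=8 BBaaHhMM=16 BBaaHhMm=16 BBaahhMM=8 BBaahhMm=8 BbAaHHMM=8 BbAaHHMm=8 BbAaHhMM=16 BbAaHhMm=16 BbAahhMM=8 BbAahhMm=8 BbaaHHMM=8 BbaaHHMm=8 BbaaHhMM=16 BbaaHhMm=16 BbaahhMM=8 BbaahhMm=8
BbaaHHMm hits 8/256; gcd=8; 8÷8/256÷8 = 1/32

P(BbaaHHMm) = 1/32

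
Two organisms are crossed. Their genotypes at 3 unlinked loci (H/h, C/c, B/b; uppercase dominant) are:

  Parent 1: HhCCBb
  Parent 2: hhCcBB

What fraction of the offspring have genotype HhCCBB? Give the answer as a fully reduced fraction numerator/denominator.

P(HhCCBB) = 1/8

HhCCBb gametes: HCB×2, HCb×2, hCB×2, hCb×2
hhCcBB gametes: hCB×4, hcB×4
HhCCBb×hhCcBB grid (8·8=64): HhCCBB=8 HhCCBb=8 HhCcBB=8 HhCcBb=8 hhCCBB=8 hhCCBb=8 hhCcBB=8 hhCcBb=8
HhCCBB hits 8/64; gcd=8; 8÷8/64÷8 = 1/8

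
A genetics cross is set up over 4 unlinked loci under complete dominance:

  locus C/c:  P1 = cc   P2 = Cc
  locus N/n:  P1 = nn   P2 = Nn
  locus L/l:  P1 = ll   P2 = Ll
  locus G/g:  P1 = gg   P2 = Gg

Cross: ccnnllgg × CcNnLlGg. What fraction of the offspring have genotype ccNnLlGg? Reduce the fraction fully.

P(ccNnLlGg) = 1/16

ccnnllgg gametes: cnlg×16
CcNnLlGg gametes: CNLG×1, CNLg×1, CNlG×1, CNlg×1, CnLG×1, CnLg×1, CnlG×1, Cnlg×1, cNLG×1, cNLg×1, cNlG×1, cNlg×1, cnLG×1, cnLg×1, cnlG×1, cnlg×1
ccnnllgg×CcNnLlGg grid (16·16=256): CcNnLlGg=16 CcNnLlgg=16 CcNnllGg=16 CcNnllgg=16 CcnnLlGg=16 CcnnLlgg=16 CcnnllGg=16 Ccnnllgg=16 ccNnLlGg=16 ccNnLlgg=16 ccNnllGg=16 ccNnllgg=16 ccnnLlGg=16 ccnnLlgg=16 ccnnllGg=16 ccnnllgg=16
ccNnLlGg hits 16/256; gcd=16; 16÷16/256÷16 = 1/16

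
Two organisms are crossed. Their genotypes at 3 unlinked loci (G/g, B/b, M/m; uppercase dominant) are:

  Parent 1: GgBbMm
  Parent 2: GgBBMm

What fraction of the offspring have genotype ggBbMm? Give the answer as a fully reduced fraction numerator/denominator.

GgBbMm gametes: GBM×1, GBm×1, GbM×1, Gbm×1, gBM×1, gBm×1, gbM×1, gbm×1
GgBBMm gametes: GBM×2, GBm×2, gBM×2, gBm×2
GgBbMm×GgBBMm grid (8·8=64): GGBBMM=2 GGBBMm=4 GGBBmm=2 GGBbMM=2 GGBbMm=4 GGBbmm=2 GgBBMM=4 GgBBMm=8 GgBBmm=4 GgBbMM=4 GgBbMm=8 GgBbmm=4 ggBBMM=2 ggBBMm=4 ggBBmm=2 ggBbMM=2 ggBbMm=4 ggBbmm=2
ggBbMm hits 4/64; gcd=4; 4÷4/64÷4 = 1/16

P(ggBbMm) = 1/16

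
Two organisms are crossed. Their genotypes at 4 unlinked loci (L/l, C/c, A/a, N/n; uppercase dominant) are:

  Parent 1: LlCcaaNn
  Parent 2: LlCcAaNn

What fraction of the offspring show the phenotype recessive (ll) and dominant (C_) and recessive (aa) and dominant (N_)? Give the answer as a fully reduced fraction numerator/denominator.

P(ll C_ aa N_) = 9/128

LlCcaaNn gametes: LCaN×2, LCan×2, LcaN×2, Lcan×2, lCaN×2, lCan×2, lcaN×2, lcan×2
LlCcAaNn gametes: LCAN×1, LCAn×1, LCaN×1, LCan×1, LcAN×1, LcAn×1, LcaN×1, Lcan×1, lCAN×1, lCAn×1, lCaN×1, lCan×1, lcAN×1, lcAn×1, lcaN×1, lcan×1
LlCcaaNn×LlCcAaNn grid (16·16=256): LLCCAaNN=2 LLCCAaNn=4 LLCCAann=2 LLCCaaNN=2 LLCCaaNn=4 LLCCaann=2 LLCcAaNN=4 LLCcAaNn=8 LLCcAann=4 LLCcaaNN=4 LLCcaaNn=8 LLCcaann=4 LLccAaNN=2 LLccAaNn=4 LLccAann=2 LLccaaNN=2 LLccaaNn=4 LLccaann=2 LlCCAaNN=4 LlCCAaNn=8 LlCCAann=4 LlCCaaNN=4 LlCCaaNn=8 LlCCaann=4 LlCcAaNN=8 LlCcAaNn=16 LlCcAann=8 LlCcaaNN=8 LlCcaaNn=16 LlCcaann=8 LlccAaNN=4 LlccAaNn=8 LlccAann=4 LlccaaNN=4 LlccaaNn=8 Llccaann=4 llCCAaNN=2 llCCAaNn=4 llCCAann=2 llCCaaNN=2 llCCaaNn=4 llCCaann=2 llCcAaNN=4 llCcAaNn=8 llCcAann=4 llCcaaNN=4 llCcaaNn=8 llCcaann=4 llccAaNN=2 llccAaNn=4 llccAann=2 llccaaNN=2 llccaaNn=4 llccaann=2
ll C_ aa N_ hits 18/256; gcd=2; 18÷2/256÷2 = 9/128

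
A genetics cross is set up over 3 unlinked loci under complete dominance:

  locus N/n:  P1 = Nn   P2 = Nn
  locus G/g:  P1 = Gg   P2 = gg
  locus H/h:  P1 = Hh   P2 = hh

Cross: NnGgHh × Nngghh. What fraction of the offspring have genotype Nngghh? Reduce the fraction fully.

P(Nngghh) = 1/8

NnGgHh gametes: NGH×1, NGh×1, NgH×1, Ngh×1, nGH×1, nGh×1, ngH×1, ngh×1
Nngghh gametes: Ngh×4, ngh×4
NnGgHh×Nngghh grid (8·8=64): NNGgHh=4 NNGghh=4 NNggHh=4 NNgghh=4 NnGgHh=8 NnGghh=8 NnggHh=8 Nngghh=8 nnGgHh=4 nnGghh=4 nnggHh=4 nngghh=4
Nngghh hits 8/64; gcd=8; 8÷8/64÷8 = 1/8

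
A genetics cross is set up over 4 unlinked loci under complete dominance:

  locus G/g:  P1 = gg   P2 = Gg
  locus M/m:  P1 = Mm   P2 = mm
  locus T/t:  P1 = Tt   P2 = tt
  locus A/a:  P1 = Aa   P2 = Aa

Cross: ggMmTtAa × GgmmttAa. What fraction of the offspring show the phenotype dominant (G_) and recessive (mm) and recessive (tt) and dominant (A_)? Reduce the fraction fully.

ggMmTtAa gametes: gMTA×2, gMTa×2, gMtA×2, gMta×2, gmTA×2, gmTa×2, gmtA×2, gmta×2
GgmmttAa gametes: GmtA×4, Gmta×4, gmtA×4, gmta×4
ggMmTtAa×GgmmttAa grid (16·16=256): GgMmTtAA=8 GgMmTtAa=16 GgMmTtaa=8 GgMmttAA=8 GgMmttAa=16 GgMmttaa=8 GgmmTtAA=8 GgmmTtAa=16 GgmmTtaa=8 GgmmttAA=8 GgmmttAa=16 Ggmmttaa=8 ggMmTtAA=8 ggMmTtAa=16 ggMmTtaa=8 ggMmttAA=8 ggMmttAa=16 ggMmttaa=8 ggmmTtAA=8 ggmmTtAa=16 ggmmTtaa=8 ggmmttAA=8 ggmmttAa=16 ggmmttaa=8
G_ mm tt A_ hits 24/256; gcd=8; 24÷8/256÷8 = 3/32

P(G_ mm tt A_) = 3/32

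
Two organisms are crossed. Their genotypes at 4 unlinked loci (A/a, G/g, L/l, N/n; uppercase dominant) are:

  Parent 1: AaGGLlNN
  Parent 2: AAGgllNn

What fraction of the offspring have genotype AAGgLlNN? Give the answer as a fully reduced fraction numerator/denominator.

P(AAGgLlNN) = 1/16

AaGGLlNN gametes: AGLN×4, AGlN×4, aGLN×4, aGlN×4
AAGgllNn gametes: AGlN×4, AGln×4, AglN×4, Agln×4
AaGGLlNN×AAGgllNn grid (16·16=256): AAGGLlNN=16 AAGGLlNn=16 AAGGllNN=16 AAGGllNn=16 AAGgLlNN=16 AAGgLlNn=16 AAGgllNN=16 AAGgllNn=16 AaGGLlNN=16 AaGGLlNn=16 AaGGllNN=16 AaGGllNn=16 AaGgLlNN=16 AaGgLlNn=16 AaGgllNN=16 AaGgllNn=16
AAGgLlNN hits 16/256; gcd=16; 16÷16/256÷16 = 1/16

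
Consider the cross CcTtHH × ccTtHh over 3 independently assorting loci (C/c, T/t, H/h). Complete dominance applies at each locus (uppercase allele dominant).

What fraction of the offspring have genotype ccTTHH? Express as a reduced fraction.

P(ccTTHH) = 1/16

CcTtHH gametes: CTH×2, CtH×2, cTH×2, ctH×2
ccTtHh gametes: cTH×2, cTh×2, ctH×2, cth×2
CcTtHH×ccTtHh grid (8·8=64): CcTTHH=4 CcTTHh=4 CcTtHH=8 CcTtHh=8 CcttHH=4 CcttHh=4 ccTTHH=4 ccTTHh=4 ccTtHH=8 ccTtHh=8 ccttHH=4 ccttHh=4
ccTTHH hits 4/64; gcd=4; 4÷4/64÷4 = 1/16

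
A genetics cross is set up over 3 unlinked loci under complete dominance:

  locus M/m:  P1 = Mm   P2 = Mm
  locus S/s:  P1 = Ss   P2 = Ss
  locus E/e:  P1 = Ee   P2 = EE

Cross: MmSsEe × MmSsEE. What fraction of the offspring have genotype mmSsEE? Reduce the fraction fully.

MmSsEe gametes: MSE×1, MSe×1, MsE×1, Mse×1, mSE×1, mSe×1, msE×1, mse×1
MmSsEE gametes: MSE×2, MsE×2, mSE×2, msE×2
MmSsEe×MmSsEE grid (8·8=64): MMSSEE=2 MMSSEe=2 MMSsEE=4 MMSsEe=4 MMssEE=2 MMssEe=2 MmSSEE=4 MmSSEe=4 MmSsEE=8 MmSsEe=8 MmssEE=4 MmssEe=4 mmSSEE=2 mmSSEe=2 mmSsEE=4 mmSsEe=4 mmssEE=2 mmssEe=2
mmSsEE hits 4/64; gcd=4; 4÷4/64÷4 = 1/16

P(mmSsEE) = 1/16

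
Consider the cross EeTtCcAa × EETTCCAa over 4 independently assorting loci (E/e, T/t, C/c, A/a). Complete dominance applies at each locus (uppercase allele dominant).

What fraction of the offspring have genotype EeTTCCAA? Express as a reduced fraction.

P(EeTTCCAA) = 1/32

EeTtCcAa gametes: ETCA×1, ETCa×1, ETcA×1, ETca×1, EtCA×1, EtCa×1, EtcA×1, Etca×1, eTCA×1, eTCa×1, eTcA×1, eTca×1, etCA×1, etCa×1, etcA×1, etca×1
EETTCCAa gametes: ETCA×8, ETCa×8
EeTtCcAa×EETTCCAa grid (16·16=256): EETTCCAA=8 EETTCCAa=16 EETTCCaa=8 EETTCcAA=8 EETTCcAa=16 EETTCcaa=8 EETtCCAA=8 EETtCCAa=16 EETtCCaa=8 EETtCcAA=8 EETtCcAa=16 EETtCcaa=8 EeTTCCAA=8 EeTTCCAa=16 EeTTCCaa=8 EeTTCcAA=8 EeTTCcAa=16 EeTTCcaa=8 EeTtCCAA=8 EeTtCCAa=16 EeTtCCaa=8 EeTtCcAA=8 EeTtCcAa=16 EeTtCcaa=8
EeTTCCAA hits 8/256; gcd=8; 8÷8/256÷8 = 1/32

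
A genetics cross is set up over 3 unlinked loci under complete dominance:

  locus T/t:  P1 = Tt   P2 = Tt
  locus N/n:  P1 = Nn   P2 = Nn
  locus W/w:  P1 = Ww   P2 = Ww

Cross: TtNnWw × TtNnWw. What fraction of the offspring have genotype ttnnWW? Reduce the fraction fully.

TtNnWw gametes: TNW×1, TNw×1, TnW×1, Tnw×1, tNW×1, tNw×1, tnW×1, tnw×1
TtNnWw gametes: TNW×1, TNw×1, TnW×1, Tnw×1, tNW×1, tNw×1, tnW×1, tnw×1
TtNnWw×TtNnWw grid (8·8=64): TTNNWW=1 TTNNWw=2 TTNNww=1 TTNnWW=2 TTNnWw=4 TTNnww=2 TTnnWW=1 TTnnWw=2 TTnnww=1 TtNNWW=2 TtNNWw=4 TtNNww=2 TtNnWW=4 TtNnWw=8 TtNnww=4 TtnnWW=2 TtnnWw=4 Ttnnww=2 ttNNWW=1 ttNNWw=2 ttNNww=1 ttNnWW=2 ttNnWw=4 ttNnww=2 ttnnWW=1 ttnnWw=2 ttnnww=1
ttnnWW hits 1/64; gcd=1; 1÷1/64÷1 = 1/64

P(ttnnWW) = 1/64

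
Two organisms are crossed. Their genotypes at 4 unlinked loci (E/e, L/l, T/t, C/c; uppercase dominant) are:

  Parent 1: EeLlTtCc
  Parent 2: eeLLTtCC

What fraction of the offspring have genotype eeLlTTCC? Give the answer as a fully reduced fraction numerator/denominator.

EeLlTtCc gametes: ELTC×1, ELTc×1, ELtC×1, ELtc×1, ElTC×1, ElTc×1, EltC×1, Eltc×1, eLTC×1, eLTc×1, eLtC×1, eLtc×1, elTC×1, elTc×1, eltC×1, eltc×1
eeLLTtCC gametes: eLTC×8, eLtC×8
EeLlTtCc×eeLLTtCC grid (16·16=256): EeLLTTCC=8 EeLLTTCc=8 EeLLTtCC=16 EeLLTtCc=16 EeLLttCC=8 EeLLttCc=8 EeLlTTCC=8 EeLlTTCc=8 EeLlTtCC=16 EeLlTtCc=16 EeLlttCC=8 EeLlttCc=8 eeLLTTCC=8 eeLLTTCc=8 eeLLTtCC=16 eeLLTtCc=16 eeLLttCC=8 eeLLttCc=8 eeLlTTCC=8 eeLlTTCc=8 eeLlTtCC=16 eeLlTtCc=16 eeLlttCC=8 eeLlttCc=8
eeLlTTCC hits 8/256; gcd=8; 8÷8/256÷8 = 1/32

P(eeLlTTCC) = 1/32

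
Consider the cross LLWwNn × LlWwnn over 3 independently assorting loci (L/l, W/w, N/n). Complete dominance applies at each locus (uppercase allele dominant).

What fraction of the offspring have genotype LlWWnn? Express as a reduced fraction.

P(LlWWnn) = 1/16

LLWwNn gametes: LWN×2, LWn×2, LwN×2, Lwn×2
LlWwnn gametes: LWn×2, Lwn×2, lWn×2, lwn×2
LLWwNn×LlWwnn grid (8·8=64): LLWWNn=4 LLWWnn=4 LLWwNn=8 LLWwnn=8 LLwwNn=4 LLwwnn=4 LlWWNn=4 LlWWnn=4 LlWwNn=8 LlWwnn=8 LlwwNn=4 Llwwnn=4
LlWWnn hits 4/64; gcd=4; 4÷4/64÷4 = 1/16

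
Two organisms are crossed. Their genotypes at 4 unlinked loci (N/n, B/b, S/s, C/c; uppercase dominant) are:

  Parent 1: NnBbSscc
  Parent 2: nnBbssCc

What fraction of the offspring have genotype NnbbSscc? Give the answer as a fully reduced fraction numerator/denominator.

P(NnbbSscc) = 1/32

NnBbSscc gametes: NBSc×2, NBsc×2, NbSc×2, Nbsc×2, nBSc×2, nBsc×2, nbSc×2, nbsc×2
nnBbssCc gametes: nBsC×4, nBsc×4, nbsC×4, nbsc×4
NnBbSscc×nnBbssCc grid (16·16=256): NnBBSsCc=8 NnBBSscc=8 NnBBssCc=8 NnBBsscc=8 NnBbSsCc=16 NnBbSscc=16 NnBbssCc=16 NnBbsscc=16 NnbbSsCc=8 NnbbSscc=8 NnbbssCc=8 Nnbbsscc=8 nnBBSsCc=8 nnBBSscc=8 nnBBssCc=8 nnBBsscc=8 nnBbSsCc=16 nnBbSscc=16 nnBbssCc=16 nnBbsscc=16 nnbbSsCc=8 nnbbSscc=8 nnbbssCc=8 nnbbsscc=8
NnbbSscc hits 8/256; gcd=8; 8÷8/256÷8 = 1/32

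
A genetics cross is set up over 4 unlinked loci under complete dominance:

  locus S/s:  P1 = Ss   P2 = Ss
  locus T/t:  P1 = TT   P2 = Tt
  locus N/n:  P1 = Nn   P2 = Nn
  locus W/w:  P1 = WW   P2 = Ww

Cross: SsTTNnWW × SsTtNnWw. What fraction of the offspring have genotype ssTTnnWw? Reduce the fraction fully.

P(ssTTnnWw) = 1/64

SsTTNnWW gametes: STNW×4, STnW×4, sTNW×4, sTnW×4
SsTtNnWw gametes: STNW×1, STNw×1, STnW×1, STnw×1, StNW×1, StNw×1, StnW×1, Stnw×1, sTNW×1, sTNw×1, sTnW×1, sTnw×1, stNW×1, stNw×1, stnW×1, stnw×1
SsTTNnWW×SsTtNnWw grid (16·16=256): SSTTNNWW=4 SSTTNNWw=4 SSTTNnWW=8 SSTTNnWw=8 SSTTnnWW=4 SSTTnnWw=4 SSTtNNWW=4 SSTtNNWw=4 SSTtNnWW=8 SSTtNnWw=8 SSTtnnWW=4 SSTtnnWw=4 SsTTNNWW=8 SsTTNNWw=8 SsTTNnWW=16 SsTTNnWw=16 SsTTnnWW=8 SsTTnnWw=8 SsTtNNWW=8 SsTtNNWw=8 SsTtNnWW=16 SsTtNnWw=16 SsTtnnWW=8 SsTtnnWw=8 ssTTNNWW=4 ssTTNNWw=4 ssTTNnWW=8 ssTTNnWw=8 ssTTnnWW=4 ssTTnnWw=4 ssTtNNWW=4 ssTtNNWw=4 ssTtNnWW=8 ssTtNnWw=8 ssTtnnWW=4 ssTtnnWw=4
ssTTnnWw hits 4/256; gcd=4; 4÷4/256÷4 = 1/64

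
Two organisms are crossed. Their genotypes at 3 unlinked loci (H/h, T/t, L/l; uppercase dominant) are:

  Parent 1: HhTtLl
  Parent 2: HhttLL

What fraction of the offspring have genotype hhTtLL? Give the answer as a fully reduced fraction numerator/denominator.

P(hhTtLL) = 1/16

HhTtLl gametes: HTL×1, HTl×1, HtL×1, Htl×1, hTL×1, hTl×1, htL×1, htl×1
HhttLL gametes: HtL×4, htL×4
HhTtLl×HhttLL grid (8·8=64): HHTtLL=4 HHTtLl=4 HHttLL=4 HHttLl=4 HhTtLL=8 HhTtLl=8 HhttLL=8 HhttLl=8 hhTtLL=4 hhTtLl=4 hhttLL=4 hhttLl=4
hhTtLL hits 4/64; gcd=4; 4÷4/64÷4 = 1/16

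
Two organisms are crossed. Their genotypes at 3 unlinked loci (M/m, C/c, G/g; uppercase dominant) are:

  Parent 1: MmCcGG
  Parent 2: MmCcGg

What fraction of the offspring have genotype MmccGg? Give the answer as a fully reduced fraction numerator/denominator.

P(MmccGg) = 1/16

MmCcGG gametes: MCG×2, McG×2, mCG×2, mcG×2
MmCcGg gametes: MCG×1, MCg×1, McG×1, Mcg×1, mCG×1, mCg×1, mcG×1, mcg×1
MmCcGG×MmCcGg grid (8·8=64): MMCCGG=2 MMCCGg=2 MMCcGG=4 MMCcGg=4 MMccGG=2 MMccGg=2 MmCCGG=4 MmCCGg=4 MmCcGG=8 MmCcGg=8 MmccGG=4 MmccGg=4 mmCCGG=2 mmCCGg=2 mmCcGG=4 mmCcGg=4 mmccGG=2 mmccGg=2
MmccGg hits 4/64; gcd=4; 4÷4/64÷4 = 1/16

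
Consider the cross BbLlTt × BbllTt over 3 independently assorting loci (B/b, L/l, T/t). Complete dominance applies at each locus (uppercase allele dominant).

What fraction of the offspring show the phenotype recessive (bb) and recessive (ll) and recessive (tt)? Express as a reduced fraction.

P(bb ll tt) = 1/32

BbLlTt gametes: BLT×1, BLt×1, BlT×1, Blt×1, bLT×1, bLt×1, blT×1, blt×1
BbllTt gametes: BlT×2, Blt×2, blT×2, blt×2
BbLlTt×BbllTt grid (8·8=64): BBLlTT=2 BBLlTt=4 BBLltt=2 BBllTT=2 BBllTt=4 BBlltt=2 BbLlTT=4 BbLlTt=8 BbLltt=4 BbllTT=4 BbllTt=8 Bblltt=4 bbLlTT=2 bbLlTt=4 bbLltt=2 bbllTT=2 bbllTt=4 bblltt=2
bb ll tt hits 2/64; gcd=2; 2÷2/64÷2 = 1/32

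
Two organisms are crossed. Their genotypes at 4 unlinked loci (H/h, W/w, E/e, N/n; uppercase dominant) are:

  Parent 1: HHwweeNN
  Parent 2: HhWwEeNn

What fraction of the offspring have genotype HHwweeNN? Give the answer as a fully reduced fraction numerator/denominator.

P(HHwweeNN) = 1/16

HHwweeNN gametes: HweN×16
HhWwEeNn gametes: HWEN×1, HWEn×1, HWeN×1, HWen×1, HwEN×1, HwEn×1, HweN×1, Hwen×1, hWEN×1, hWEn×1, hWeN×1, hWen×1, hwEN×1, hwEn×1, hweN×1, hwen×1
HHwweeNN×HhWwEeNn grid (16·16=256): HHWwEeNN=16 HHWwEeNn=16 HHWweeNN=16 HHWweeNn=16 HHwwEeNN=16 HHwwEeNn=16 HHwweeNN=16 HHwweeNn=16 HhWwEeNN=16 HhWwEeNn=16 HhWweeNN=16 HhWweeNn=16 HhwwEeNN=16 HhwwEeNn=16 HhwweeNN=16 HhwweeNn=16
HHwweeNN hits 16/256; gcd=16; 16÷16/256÷16 = 1/16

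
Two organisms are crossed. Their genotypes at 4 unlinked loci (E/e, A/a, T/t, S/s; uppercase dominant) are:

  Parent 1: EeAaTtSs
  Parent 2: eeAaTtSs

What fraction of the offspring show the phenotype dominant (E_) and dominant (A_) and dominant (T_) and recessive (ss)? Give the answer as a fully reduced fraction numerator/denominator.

P(E_ A_ T_ ss) = 9/128

EeAaTtSs gametes: EATS×1, EATs×1, EAtS×1, EAts×1, EaTS×1, EaTs×1, EatS×1, Eats×1, eATS×1, eATs×1, eAtS×1, eAts×1, eaTS×1, eaTs×1, eatS×1, eats×1
eeAaTtSs gametes: eATS×2, eATs×2, eAtS×2, eAts×2, eaTS×2, eaTs×2, eatS×2, eats×2
EeAaTtSs×eeAaTtSs grid (16·16=256): EeAATTSS=2 EeAATTSs=4 EeAATTss=2 EeAATtSS=4 EeAATtSs=8 EeAATtss=4 EeAAttSS=2 EeAAttSs=4 EeAAttss=2 EeAaTTSS=4 EeAaTTSs=8 EeAaTTss=4 EeAaTtSS=8 EeAaTtSs=16 EeAaTtss=8 EeAattSS=4 EeAattSs=8 EeAattss=4 EeaaTTSS=2 EeaaTTSs=4 EeaaTTss=2 EeaaTtSS=4 EeaaTtSs=8 EeaaTtss=4 EeaattSS=2 EeaattSs=4 Eeaattss=2 eeAATTSS=2 eeAATTSs=4 eeAATTss=2 eeAATtSS=4 eeAATtSs=8 eeAATtss=4 eeAAttSS=2 eeAAttSs=4 eeAAttss=2 eeAaTTSS=4 eeAaTTSs=8 eeAaTTss=4 eeAaTtSS=8 eeAaTtSs=16 eeAaTtss=8 eeAattSS=4 eeAattSs=8 eeAattss=4 eeaaTTSS=2 eeaaTTSs=4 eeaaTTss=2 eeaaTtSS=4 eeaaTtSs=8 eeaaTtss=4 eeaattSS=2 eeaattSs=4 eeaattss=2
E_ A_ T_ ss hits 18/256; gcd=2; 18÷2/256÷2 = 9/128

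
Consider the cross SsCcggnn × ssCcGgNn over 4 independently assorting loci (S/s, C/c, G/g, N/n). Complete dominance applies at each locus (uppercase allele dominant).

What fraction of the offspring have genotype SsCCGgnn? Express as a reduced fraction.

SsCcggnn gametes: SCgn×4, Scgn×4, sCgn×4, scgn×4
ssCcGgNn gametes: sCGN×2, sCGn×2, sCgN×2, sCgn×2, scGN×2, scGn×2, scgN×2, scgn×2
SsCcggnn×ssCcGgNn grid (16·16=256): SsCCGgNn=8 SsCCGgnn=8 SsCCggNn=8 SsCCggnn=8 SsCcGgNn=16 SsCcGgnn=16 SsCcggNn=16 SsCcggnn=16 SsccGgNn=8 SsccGgnn=8 SsccggNn=8 Ssccggnn=8 ssCCGgNn=8 ssCCGgnn=8 ssCCggNn=8 ssCCggnn=8 ssCcGgNn=16 ssCcGgnn=16 ssCcggNn=16 ssCcggnn=16 ssccGgNn=8 ssccGgnn=8 ssccggNn=8 ssccggnn=8
SsCCGgnn hits 8/256; gcd=8; 8÷8/256÷8 = 1/32

P(SsCCGgnn) = 1/32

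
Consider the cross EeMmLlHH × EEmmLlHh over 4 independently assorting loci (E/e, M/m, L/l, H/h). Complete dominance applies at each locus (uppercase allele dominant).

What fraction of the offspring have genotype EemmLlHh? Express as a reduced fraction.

EeMmLlHH gametes: EMLH×2, EMlH×2, EmLH×2, EmlH×2, eMLH×2, eMlH×2, emLH×2, emlH×2
EEmmLlHh gametes: EmLH×4, EmLh×4, EmlH×4, Emlh×4
EeMmLlHH×EEmmLlHh grid (16·16=256): EEMmLLHH=8 EEMmLLHh=8 EEMmLlHH=16 EEMmLlHh=16 EEMmllHH=8 EEMmllHh=8 EEmmLLHH=8 EEmmLLHh=8 EEmmLlHH=16 EEmmLlHh=16 EEmmllHH=8 EEmmllHh=8 EeMmLLHH=8 EeMmLLHh=8 EeMmLlHH=16 EeMmLlHh=16 EeMmllHH=8 EeMmllHh=8 EemmLLHH=8 EemmLLHh=8 EemmLlHH=16 EemmLlHh=16 EemmllHH=8 EemmllHh=8
EemmLlHh hits 16/256; gcd=16; 16÷16/256÷16 = 1/16

P(EemmLlHh) = 1/16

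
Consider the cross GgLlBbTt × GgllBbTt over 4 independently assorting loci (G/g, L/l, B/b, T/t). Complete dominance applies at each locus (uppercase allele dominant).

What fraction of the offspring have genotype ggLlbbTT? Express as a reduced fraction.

P(ggLlbbTT) = 1/128

GgLlBbTt gametes: GLBT×1, GLBt×1, GLbT×1, GLbt×1, GlBT×1, GlBt×1, GlbT×1, Glbt×1, gLBT×1, gLBt×1, gLbT×1, gLbt×1, glBT×1, glBt×1, glbT×1, glbt×1
GgllBbTt gametes: GlBT×2, GlBt×2, GlbT×2, Glbt×2, glBT×2, glBt×2, glbT×2, glbt×2
GgLlBbTt×GgllBbTt grid (16·16=256): GGLlBBTT=2 GGLlBBTt=4 GGLlBBtt=2 GGLlBbTT=4 GGLlBbTt=8 GGLlBbtt=4 GGLlbbTT=2 GGLlbbTt=4 GGLlbbtt=2 GGllBBTT=2 GGllBBTt=4 GGllBBtt=2 GGllBbTT=4 GGllBbTt=8 GGllBbtt=4 GGllbbTT=2 GGllbbTt=4 GGllbbtt=2 GgLlBBTT=4 GgLlBBTt=8 GgLlBBtt=4 GgLlBbTT=8 GgLlBbTt=16 GgLlBbtt=8 GgLlbbTT=4 GgLlbbTt=8 GgLlbbtt=4 GgllBBTT=4 GgllBBTt=8 GgllBBtt=4 GgllBbTT=8 GgllBbTt=16 GgllBbtt=8 GgllbbTT=4 GgllbbTt=8 Ggllbbtt=4 ggLlBBTT=2 ggLlBBTt=4 ggLlBBtt=2 ggLlBbTT=4 ggLlBbTt=8 ggLlBbtt=4 ggLlbbTT=2 ggLlbbTt=4 ggLlbbtt=2 ggllBBTT=2 ggllBBTt=4 ggllBBtt=2 ggllBbTT=4 ggllBbTt=8 ggllBbtt=4 ggllbbTT=2 ggllbbTt=4 ggllbbtt=2
ggLlbbTT hits 2/256; gcd=2; 2÷2/256÷2 = 1/128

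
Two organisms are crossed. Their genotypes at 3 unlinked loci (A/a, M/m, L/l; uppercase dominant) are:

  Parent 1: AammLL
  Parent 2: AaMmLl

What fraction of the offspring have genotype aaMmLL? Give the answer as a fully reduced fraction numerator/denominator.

P(aaMmLL) = 1/16

AammLL gametes: AmL×4, amL×4
AaMmLl gametes: AML×1, AMl×1, AmL×1, Aml×1, aML×1, aMl×1, amL×1, aml×1
AammLL×AaMmLl grid (8·8=64): AAMmLL=4 AAMmLl=4 AAmmLL=4 AAmmLl=4 AaMmLL=8 AaMmLl=8 AammLL=8 AammLl=8 aaMmLL=4 aaMmLl=4 aammLL=4 aammLl=4
aaMmLL hits 4/64; gcd=4; 4÷4/64÷4 = 1/16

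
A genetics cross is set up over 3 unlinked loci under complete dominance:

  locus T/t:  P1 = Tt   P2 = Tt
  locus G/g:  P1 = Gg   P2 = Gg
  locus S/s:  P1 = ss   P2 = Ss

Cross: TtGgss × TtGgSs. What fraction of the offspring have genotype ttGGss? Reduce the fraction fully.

P(ttGGss) = 1/32

TtGgss gametes: TGs×2, Tgs×2, tGs×2, tgs×2
TtGgSs gametes: TGS×1, TGs×1, TgS×1, Tgs×1, tGS×1, tGs×1, tgS×1, tgs×1
TtGgss×TtGgSs grid (8·8=64): TTGGSs=2 TTGGss=2 TTGgSs=4 TTGgss=4 TTggSs=2 TTggss=2 TtGGSs=4 TtGGss=4 TtGgSs=8 TtGgss=8 TtggSs=4 Ttggss=4 ttGGSs=2 ttGGss=2 ttGgSs=4 ttGgss=4 ttggSs=2 ttggss=2
ttGGss hits 2/64; gcd=2; 2÷2/64÷2 = 1/32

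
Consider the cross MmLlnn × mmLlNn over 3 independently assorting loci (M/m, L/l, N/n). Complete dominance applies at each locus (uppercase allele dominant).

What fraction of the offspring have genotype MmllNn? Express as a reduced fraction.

P(MmllNn) = 1/16

MmLlnn gametes: MLn×2, Mln×2, mLn×2, mln×2
mmLlNn gametes: mLN×2, mLn×2, mlN×2, mln×2
MmLlnn×mmLlNn grid (8·8=64): MmLLNn=4 MmLLnn=4 MmLlNn=8 MmLlnn=8 MmllNn=4 Mmllnn=4 mmLLNn=4 mmLLnn=4 mmLlNn=8 mmLlnn=8 mmllNn=4 mmllnn=4
MmllNn hits 4/64; gcd=4; 4÷4/64÷4 = 1/16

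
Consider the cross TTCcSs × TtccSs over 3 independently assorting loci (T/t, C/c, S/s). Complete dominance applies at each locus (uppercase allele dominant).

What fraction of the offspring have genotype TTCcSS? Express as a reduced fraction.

P(TTCcSS) = 1/16

TTCcSs gametes: TCS×2, TCs×2, TcS×2, Tcs×2
TtccSs gametes: TcS×2, Tcs×2, tcS×2, tcs×2
TTCcSs×TtccSs grid (8·8=64): TTCcSS=4 TTCcSs=8 TTCcss=4 TTccSS=4 TTccSs=8 TTccss=4 TtCcSS=4 TtCcSs=8 TtCcss=4 TtccSS=4 TtccSs=8 Ttccss=4
TTCcSS hits 4/64; gcd=4; 4÷4/64÷4 = 1/16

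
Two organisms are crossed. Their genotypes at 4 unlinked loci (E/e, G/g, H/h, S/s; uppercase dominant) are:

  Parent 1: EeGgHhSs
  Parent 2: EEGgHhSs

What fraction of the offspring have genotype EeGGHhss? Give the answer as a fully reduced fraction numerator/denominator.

EeGgHhSs gametes: EGHS×1, EGHs×1, EGhS×1, EGhs×1, EgHS×1, EgHs×1, EghS×1, Eghs×1, eGHS×1, eGHs×1, eGhS×1, eGhs×1, egHS×1, egHs×1, eghS×1, eghs×1
EEGgHhSs gametes: EGHS×2, EGHs×2, EGhS×2, EGhs×2, EgHS×2, EgHs×2, EghS×2, Eghs×2
EeGgHhSs×EEGgHhSs grid (16·16=256): EEGGHHSS=2 EEGGHHSs=4 EEGGHHss=2 EEGGHhSS=4 EEGGHhSs=8 EEGGHhss=4 EEGGhhSS=2 EEGGhhSs=4 EEGGhhss=2 EEGgHHSS=4 EEGgHHSs=8 EEGgHHss=4 EEGgHhSS=8 EEGgHhSs=16 EEGgHhss=8 EEGghhSS=4 EEGghhSs=8 EEGghhss=4 EEggHHSS=2 EEggHHSs=4 EEggHHss=2 EEggHhSS=4 EEggHhSs=8 EEggHhss=4 EEgghhSS=2 EEgghhSs=4 EEgghhss=2 EeGGHHSS=2 EeGGHHSs=4 EeGGHHss=2 EeGGHhSS=4 EeGGHhSs=8 EeGGHhss=4 EeGGhhSS=2 EeGGhhSs=4 EeGGhhss=2 EeGgHHSS=4 EeGgHHSs=8 EeGgHHss=4 EeGgHhSS=8 EeGgHhSs=16 EeGgHhss=8 EeGghhSS=4 EeGghhSs=8 EeGghhss=4 EeggHHSS=2 EeggHHSs=4 EeggHHss=2 EeggHhSS=4 EeggHhSs=8 EeggHhss=4 EegghhSS=2 EegghhSs=4 Eegghhss=2
EeGGHhss hits 4/256; gcd=4; 4÷4/256÷4 = 1/64

P(EeGGHhss) = 1/64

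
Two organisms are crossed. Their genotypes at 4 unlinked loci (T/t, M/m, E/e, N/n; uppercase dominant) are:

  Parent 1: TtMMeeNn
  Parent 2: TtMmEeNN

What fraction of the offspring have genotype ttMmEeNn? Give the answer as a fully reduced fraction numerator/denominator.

P(ttMmEeNn) = 1/32

TtMMeeNn gametes: TMeN×4, TMen×4, tMeN×4, tMen×4
TtMmEeNN gametes: TMEN×2, TMeN×2, TmEN×2, TmeN×2, tMEN×2, tMeN×2, tmEN×2, tmeN×2
TtMMeeNn×TtMmEeNN grid (16·16=256): TTMMEeNN=8 TTMMEeNn=8 TTMMeeNN=8 TTMMeeNn=8 TTMmEeNN=8 TTMmEeNn=8 TTMmeeNN=8 TTMmeeNn=8 TtMMEeNN=16 TtMMEeNn=16 TtMMeeNN=16 TtMMeeNn=16 TtMmEeNN=16 TtMmEeNn=16 TtMmeeNN=16 TtMmeeNn=16 ttMMEeNN=8 ttMMEeNn=8 ttMMeeNN=8 ttMMeeNn=8 ttMmEeNN=8 ttMmEeNn=8 ttMmeeNN=8 ttMmeeNn=8
ttMmEeNn hits 8/256; gcd=8; 8÷8/256÷8 = 1/32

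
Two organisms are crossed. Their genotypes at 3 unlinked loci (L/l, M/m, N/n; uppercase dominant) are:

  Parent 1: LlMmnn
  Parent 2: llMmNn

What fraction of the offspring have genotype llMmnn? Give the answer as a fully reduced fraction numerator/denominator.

LlMmnn gametes: LMn×2, Lmn×2, lMn×2, lmn×2
llMmNn gametes: lMN×2, lMn×2, lmN×2, lmn×2
LlMmnn×llMmNn grid (8·8=64): LlMMNn=4 LlMMnn=4 LlMmNn=8 LlMmnn=8 LlmmNn=4 Llmmnn=4 llMMNn=4 llMMnn=4 llMmNn=8 llMmnn=8 llmmNn=4 llmmnn=4
llMmnn hits 8/64; gcd=8; 8÷8/64÷8 = 1/8

P(llMmnn) = 1/8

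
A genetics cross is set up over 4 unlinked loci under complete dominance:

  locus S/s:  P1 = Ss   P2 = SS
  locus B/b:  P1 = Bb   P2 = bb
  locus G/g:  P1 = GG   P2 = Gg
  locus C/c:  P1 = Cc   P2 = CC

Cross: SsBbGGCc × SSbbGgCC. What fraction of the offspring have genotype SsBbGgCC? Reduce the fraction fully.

P(SsBbGgCC) = 1/16

SsBbGGCc gametes: SBGC×2, SBGc×2, SbGC×2, SbGc×2, sBGC×2, sBGc×2, sbGC×2, sbGc×2
SSbbGgCC gametes: SbGC×8, SbgC×8
SsBbGGCc×SSbbGgCC grid (16·16=256): SSBbGGCC=16 SSBbGGCc=16 SSBbGgCC=16 SSBbGgCc=16 SSbbGGCC=16 SSbbGGCc=16 SSbbGgCC=16 SSbbGgCc=16 SsBbGGCC=16 SsBbGGCc=16 SsBbGgCC=16 SsBbGgCc=16 SsbbGGCC=16 SsbbGGCc=16 SsbbGgCC=16 SsbbGgCc=16
SsBbGgCC hits 16/256; gcd=16; 16÷16/256÷16 = 1/16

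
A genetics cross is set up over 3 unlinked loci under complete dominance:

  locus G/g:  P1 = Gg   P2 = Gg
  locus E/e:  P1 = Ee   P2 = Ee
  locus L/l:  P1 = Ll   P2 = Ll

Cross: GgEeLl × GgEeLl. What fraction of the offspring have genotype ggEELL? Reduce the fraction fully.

GgEeLl gametes: GEL×1, GEl×1, GeL×1, Gel×1, gEL×1, gEl×1, geL×1, gel×1
GgEeLl gametes: GEL×1, GEl×1, GeL×1, Gel×1, gEL×1, gEl×1, geL×1, gel×1
GgEeLl×GgEeLl grid (8·8=64): GGEELL=1 GGEELl=2 GGEEll=1 GGEeLL=2 GGEeLl=4 GGEell=2 GGeeLL=1 GGeeLl=2 GGeell=1 GgEELL=2 GgEELl=4 GgEEll=2 GgEeLL=4 GgEeLl=8 GgEell=4 GgeeLL=2 GgeeLl=4 Ggeell=2 ggEELL=1 ggEELl=2 ggEEll=1 ggEeLL=2 ggEeLl=4 ggEell=2 ggeeLL=1 ggeeLl=2 ggeell=1
ggEELL hits 1/64; gcd=1; 1÷1/64÷1 = 1/64

P(ggEELL) = 1/64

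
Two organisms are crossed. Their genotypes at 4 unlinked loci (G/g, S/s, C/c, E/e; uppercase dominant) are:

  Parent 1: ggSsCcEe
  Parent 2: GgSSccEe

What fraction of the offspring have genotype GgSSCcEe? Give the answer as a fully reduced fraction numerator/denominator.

ggSsCcEe gametes: gSCE×2, gSCe×2, gScE×2, gSce×2, gsCE×2, gsCe×2, gscE×2, gsce×2
GgSSccEe gametes: GScE×4, GSce×4, gScE×4, gSce×4
ggSsCcEe×GgSSccEe grid (16·16=256): GgSSCcEE=8 GgSSCcEe=16 GgSSCcee=8 GgSSccEE=8 GgSSccEe=16 GgSSccee=8 GgSsCcEE=8 GgSsCcEe=16 GgSsCcee=8 GgSsccEE=8 GgSsccEe=16 GgSsccee=8 ggSSCcEE=8 ggSSCcEe=16 ggSSCcee=8 ggSSccEE=8 ggSSccEe=16 ggSSccee=8 ggSsCcEE=8 ggSsCcEe=16 ggSsCcee=8 ggSsccEE=8 ggSsccEe=16 ggSsccee=8
GgSSCcEe hits 16/256; gcd=16; 16÷16/256÷16 = 1/16

P(GgSSCcEe) = 1/16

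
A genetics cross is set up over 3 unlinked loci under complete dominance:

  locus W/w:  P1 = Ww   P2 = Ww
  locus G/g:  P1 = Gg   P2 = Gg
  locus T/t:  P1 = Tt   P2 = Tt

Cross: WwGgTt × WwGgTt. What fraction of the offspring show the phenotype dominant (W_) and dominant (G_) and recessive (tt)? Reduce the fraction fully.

WwGgTt gametes: WGT×1, WGt×1, WgT×1, Wgt×1, wGT×1, wGt×1, wgT×1, wgt×1
WwGgTt gametes: WGT×1, WGt×1, WgT×1, Wgt×1, wGT×1, wGt×1, wgT×1, wgt×1
WwGgTt×WwGgTt grid (8·8=64): WWGGTT=1 WWGGTt=2 WWGGtt=1 WWGgTT=2 WWGgTt=4 WWGgtt=2 WWggTT=1 WWggTt=2 WWggtt=1 WwGGTT=2 WwGGTt=4 WwGGtt=2 WwGgTT=4 WwGgTt=8 WwGgtt=4 WwggTT=2 WwggTt=4 Wwggtt=2 wwGGTT=1 wwGGTt=2 wwGGtt=1 wwGgTT=2 wwGgTt=4 wwGgtt=2 wwggTT=1 wwggTt=2 wwggtt=1
W_ G_ tt hits 9/64; gcd=1; 9÷1/64÷1 = 9/64

P(W_ G_ tt) = 9/64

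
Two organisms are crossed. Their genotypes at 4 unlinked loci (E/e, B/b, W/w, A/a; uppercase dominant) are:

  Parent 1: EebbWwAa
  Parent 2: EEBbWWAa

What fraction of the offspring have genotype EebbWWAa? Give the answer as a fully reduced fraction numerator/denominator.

EebbWwAa gametes: EbWA×2, EbWa×2, EbwA×2, Ebwa×2, ebWA×2, ebWa×2, ebwA×2, ebwa×2
EEBbWWAa gametes: EBWA×4, EBWa×4, EbWA×4, EbWa×4
EebbWwAa×EEBbWWAa grid (16·16=256): EEBbWWAA=8 EEBbWWAa=16 EEBbWWaa=8 EEBbWwAA=8 EEBbWwAa=16 EEBbWwaa=8 EEbbWWAA=8 EEbbWWAa=16 EEbbWWaa=8 EEbbWwAA=8 EEbbWwAa=16 EEbbWwaa=8 EeBbWWAA=8 EeBbWWAa=16 EeBbWWaa=8 EeBbWwAA=8 EeBbWwAa=16 EeBbWwaa=8 EebbWWAA=8 EebbWWAa=16 EebbWWaa=8 EebbWwAA=8 EebbWwAa=16 EebbWwaa=8
EebbWWAa hits 16/256; gcd=16; 16÷16/256÷16 = 1/16

P(EebbWWAa) = 1/16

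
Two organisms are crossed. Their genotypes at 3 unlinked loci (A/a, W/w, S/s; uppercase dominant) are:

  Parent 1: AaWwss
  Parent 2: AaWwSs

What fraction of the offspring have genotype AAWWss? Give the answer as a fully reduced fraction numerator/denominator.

P(AAWWss) = 1/32

AaWwss gametes: AWs×2, Aws×2, aWs×2, aws×2
AaWwSs gametes: AWS×1, AWs×1, AwS×1, Aws×1, aWS×1, aWs×1, awS×1, aws×1
AaWwss×AaWwSs grid (8·8=64): AAWWSs=2 AAWWss=2 AAWwSs=4 AAWwss=4 AAwwSs=2 AAwwss=2 AaWWSs=4 AaWWss=4 AaWwSs=8 AaWwss=8 AawwSs=4 Aawwss=4 aaWWSs=2 aaWWss=2 aaWwSs=4 aaWwss=4 aawwSs=2 aawwss=2
AAWWss hits 2/64; gcd=2; 2÷2/64÷2 = 1/32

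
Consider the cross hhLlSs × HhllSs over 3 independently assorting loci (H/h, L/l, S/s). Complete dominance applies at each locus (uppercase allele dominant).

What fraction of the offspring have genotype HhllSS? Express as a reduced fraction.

hhLlSs gametes: hLS×2, hLs×2, hlS×2, hls×2
HhllSs gametes: HlS×2, Hls×2, hlS×2, hls×2
hhLlSs×HhllSs grid (8·8=64): HhLlSS=4 HhLlSs=8 HhLlss=4 HhllSS=4 HhllSs=8 Hhllss=4 hhLlSS=4 hhLlSs=8 hhLlss=4 hhllSS=4 hhllSs=8 hhllss=4
HhllSS hits 4/64; gcd=4; 4÷4/64÷4 = 1/16

P(HhllSS) = 1/16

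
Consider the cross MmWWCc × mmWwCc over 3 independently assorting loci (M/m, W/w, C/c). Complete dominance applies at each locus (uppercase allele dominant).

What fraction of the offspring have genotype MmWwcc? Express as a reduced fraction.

MmWWCc gametes: MWC×2, MWc×2, mWC×2, mWc×2
mmWwCc gametes: mWC×2, mWc×2, mwC×2, mwc×2
MmWWCc×mmWwCc grid (8·8=64): MmWWCC=4 MmWWCc=8 MmWWcc=4 MmWwCC=4 MmWwCc=8 MmWwcc=4 mmWWCC=4 mmWWCc=8 mmWWcc=4 mmWwCC=4 mmWwCc=8 mmWwcc=4
MmWwcc hits 4/64; gcd=4; 4÷4/64÷4 = 1/16

P(MmWwcc) = 1/16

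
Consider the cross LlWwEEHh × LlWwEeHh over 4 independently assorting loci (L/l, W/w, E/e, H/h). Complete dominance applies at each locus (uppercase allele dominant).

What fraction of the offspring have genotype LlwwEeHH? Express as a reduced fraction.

P(LlwwEeHH) = 1/64

LlWwEEHh gametes: LWEH×2, LWEh×2, LwEH×2, LwEh×2, lWEH×2, lWEh×2, lwEH×2, lwEh×2
LlWwEeHh gametes: LWEH×1, LWEh×1, LWeH×1, LWeh×1, LwEH×1, LwEh×1, LweH×1, Lweh×1, lWEH×1, lWEh×1, lWeH×1, lWeh×1, lwEH×1, lwEh×1, lweH×1, lweh×1
LlWwEEHh×LlWwEeHh grid (16·16=256): LLWWEEHH=2 LLWWEEHh=4 LLWWEEhh=2 LLWWEeHH=2 LLWWEeHh=4 LLWWEehh=2 LLWwEEHH=4 LLWwEEHh=8 LLWwEEhh=4 LLWwEeHH=4 LLWwEeHh=8 LLWwEehh=4 LLwwEEHH=2 LLwwEEHh=4 LLwwEEhh=2 LLwwEeHH=2 LLwwEeHh=4 LLwwEehh=2 LlWWEEHH=4 LlWWEEHh=8 LlWWEEhh=4 LlWWEeHH=4 LlWWEeHh=8 LlWWEehh=4 LlWwEEHH=8 LlWwEEHh=16 LlWwEEhh=8 LlWwEeHH=8 LlWwEeHh=16 LlWwEehh=8 LlwwEEHH=4 LlwwEEHh=8 LlwwEEhh=4 LlwwEeHH=4 LlwwEeHh=8 LlwwEehh=4 llWWEEHH=2 llWWEEHh=4 llWWEEhh=2 llWWEeHH=2 llWWEeHh=4 llWWEehh=2 llWwEEHH=4 llWwEEHh=8 llWwEEhh=4 llWwEeHH=4 llWwEeHh=8 llWwEehh=4 llwwEEHH=2 llwwEEHh=4 llwwEEhh=2 llwwEeHH=2 llwwEeHh=4 llwwEehh=2
LlwwEeHH hits 4/256; gcd=4; 4÷4/256÷4 = 1/64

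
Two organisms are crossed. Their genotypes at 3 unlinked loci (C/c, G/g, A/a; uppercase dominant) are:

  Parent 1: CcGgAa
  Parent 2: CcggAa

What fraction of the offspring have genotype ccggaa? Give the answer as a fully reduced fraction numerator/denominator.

P(ccggaa) = 1/32

CcGgAa gametes: CGA×1, CGa×1, CgA×1, Cga×1, cGA×1, cGa×1, cgA×1, cga×1
CcggAa gametes: CgA×2, Cga×2, cgA×2, cga×2
CcGgAa×CcggAa grid (8·8=64): CCGgAA=2 CCGgAa=4 CCGgaa=2 CCggAA=2 CCggAa=4 CCggaa=2 CcGgAA=4 CcGgAa=8 CcGgaa=4 CcggAA=4 CcggAa=8 Ccggaa=4 ccGgAA=2 ccGgAa=4 ccGgaa=2 ccggAA=2 ccggAa=4 ccggaa=2
ccggaa hits 2/64; gcd=2; 2÷2/64÷2 = 1/32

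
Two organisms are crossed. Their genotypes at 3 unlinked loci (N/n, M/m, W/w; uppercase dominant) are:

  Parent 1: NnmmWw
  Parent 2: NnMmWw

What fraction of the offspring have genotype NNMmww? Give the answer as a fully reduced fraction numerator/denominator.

NnmmWw gametes: NmW×2, Nmw×2, nmW×2, nmw×2
NnMmWw gametes: NMW×1, NMw×1, NmW×1, Nmw×1, nMW×1, nMw×1, nmW×1, nmw×1
NnmmWw×NnMmWw grid (8·8=64): NNMmWW=2 NNMmWw=4 NNMmww=2 NNmmWW=2 NNmmWw=4 NNmmww=2 NnMmWW=4 NnMmWw=8 NnMmww=4 NnmmWW=4 NnmmWw=8 Nnmmww=4 nnMmWW=2 nnMmWw=4 nnMmww=2 nnmmWW=2 nnmmWw=4 nnmmww=2
NNMmww hits 2/64; gcd=2; 2÷2/64÷2 = 1/32

P(NNMmww) = 1/32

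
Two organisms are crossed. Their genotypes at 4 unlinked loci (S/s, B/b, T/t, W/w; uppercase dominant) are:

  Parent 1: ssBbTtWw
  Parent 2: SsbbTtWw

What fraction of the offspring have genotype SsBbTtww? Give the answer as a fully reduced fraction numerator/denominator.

ssBbTtWw gametes: sBTW×2, sBTw×2, sBtW×2, sBtw×2, sbTW×2, sbTw×2, sbtW×2, sbtw×2
SsbbTtWw gametes: SbTW×2, SbTw×2, SbtW×2, Sbtw×2, sbTW×2, sbTw×2, sbtW×2, sbtw×2
ssBbTtWw×SsbbTtWw grid (16·16=256): SsBbTTWW=4 SsBbTTWw=8 SsBbTTww=4 SsBbTtWW=8 SsBbTtWw=16 SsBbTtww=8 SsBbttWW=4 SsBbttWw=8 SsBbttww=4 SsbbTTWW=4 SsbbTTWw=8 SsbbTTww=4 SsbbTtWW=8 SsbbTtWw=16 SsbbTtww=8 SsbbttWW=4 SsbbttWw=8 Ssbbttww=4 ssBbTTWW=4 ssBbTTWw=8 ssBbTTww=4 ssBbTtWW=8 ssBbTtWw=16 ssBbTtww=8 ssBbttWW=4 ssBbttWw=8 ssBbttww=4 ssbbTTWW=4 ssbbTTWw=8 ssbbTTww=4 ssbbTtWW=8 ssbbTtWw=16 ssbbTtww=8 ssbbttWW=4 ssbbttWw=8 ssbbttww=4
SsBbTtww hits 8/256; gcd=8; 8÷8/256÷8 = 1/32

P(SsBbTtww) = 1/32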